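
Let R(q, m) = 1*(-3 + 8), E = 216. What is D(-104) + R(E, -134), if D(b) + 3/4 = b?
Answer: -399/4 ≈ -99.750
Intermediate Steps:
D(b) = -¾ + b
R(q, m) = 5 (R(q, m) = 1*5 = 5)
D(-104) + R(E, -134) = (-¾ - 104) + 5 = -419/4 + 5 = -399/4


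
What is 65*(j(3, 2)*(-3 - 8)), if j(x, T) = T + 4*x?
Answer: -10010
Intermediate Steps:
65*(j(3, 2)*(-3 - 8)) = 65*((2 + 4*3)*(-3 - 8)) = 65*((2 + 12)*(-11)) = 65*(14*(-11)) = 65*(-154) = -10010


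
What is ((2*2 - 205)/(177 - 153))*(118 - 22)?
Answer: -804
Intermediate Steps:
((2*2 - 205)/(177 - 153))*(118 - 22) = ((4 - 205)/24)*96 = -201*1/24*96 = -67/8*96 = -804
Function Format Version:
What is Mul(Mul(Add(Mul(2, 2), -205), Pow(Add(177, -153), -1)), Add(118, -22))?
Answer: -804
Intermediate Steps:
Mul(Mul(Add(Mul(2, 2), -205), Pow(Add(177, -153), -1)), Add(118, -22)) = Mul(Mul(Add(4, -205), Pow(24, -1)), 96) = Mul(Mul(-201, Rational(1, 24)), 96) = Mul(Rational(-67, 8), 96) = -804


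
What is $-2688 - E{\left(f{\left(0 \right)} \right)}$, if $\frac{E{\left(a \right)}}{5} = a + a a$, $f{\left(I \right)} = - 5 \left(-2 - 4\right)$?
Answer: $-7338$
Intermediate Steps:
$f{\left(I \right)} = 30$ ($f{\left(I \right)} = \left(-5\right) \left(-6\right) = 30$)
$E{\left(a \right)} = 5 a + 5 a^{2}$ ($E{\left(a \right)} = 5 \left(a + a a\right) = 5 \left(a + a^{2}\right) = 5 a + 5 a^{2}$)
$-2688 - E{\left(f{\left(0 \right)} \right)} = -2688 - 5 \cdot 30 \left(1 + 30\right) = -2688 - 5 \cdot 30 \cdot 31 = -2688 - 4650 = -7338$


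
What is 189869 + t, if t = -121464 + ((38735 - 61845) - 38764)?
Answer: 6531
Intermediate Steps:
t = -183338 (t = -121464 + (-23110 - 38764) = -121464 - 61874 = -183338)
189869 + t = 189869 - 183338 = 6531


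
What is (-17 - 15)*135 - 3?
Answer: -4323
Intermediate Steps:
(-17 - 15)*135 - 3 = -32*135 - 3 = -4320 - 3 = -4323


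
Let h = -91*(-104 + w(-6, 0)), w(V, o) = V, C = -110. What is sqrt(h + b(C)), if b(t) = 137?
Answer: sqrt(10147) ≈ 100.73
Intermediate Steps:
h = 10010 (h = -91*(-104 - 6) = -91*(-110) = 10010)
sqrt(h + b(C)) = sqrt(10010 + 137) = sqrt(10147)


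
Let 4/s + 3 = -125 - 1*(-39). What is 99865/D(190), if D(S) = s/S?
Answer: -844358575/2 ≈ -4.2218e+8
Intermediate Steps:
s = -4/89 (s = 4/(-3 + (-125 - 1*(-39))) = 4/(-3 + (-125 + 39)) = 4/(-3 - 86) = 4/(-89) = 4*(-1/89) = -4/89 ≈ -0.044944)
D(S) = -4/(89*S)
99865/D(190) = 99865/((-4/89/190)) = 99865/((-4/89*1/190)) = 99865/(-2/8455) = 99865*(-8455/2) = -844358575/2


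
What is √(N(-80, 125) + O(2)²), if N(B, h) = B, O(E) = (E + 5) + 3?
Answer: 2*√5 ≈ 4.4721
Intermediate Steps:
O(E) = 8 + E (O(E) = (5 + E) + 3 = 8 + E)
√(N(-80, 125) + O(2)²) = √(-80 + (8 + 2)²) = √(-80 + 10²) = √(-80 + 100) = √20 = 2*√5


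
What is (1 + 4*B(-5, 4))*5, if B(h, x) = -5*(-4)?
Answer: 405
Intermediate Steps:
B(h, x) = 20
(1 + 4*B(-5, 4))*5 = (1 + 4*20)*5 = (1 + 80)*5 = 81*5 = 405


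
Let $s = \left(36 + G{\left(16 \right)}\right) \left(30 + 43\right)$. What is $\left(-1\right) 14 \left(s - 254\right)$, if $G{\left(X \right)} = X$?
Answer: $-49588$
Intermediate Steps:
$s = 3796$ ($s = \left(36 + 16\right) \left(30 + 43\right) = 52 \cdot 73 = 3796$)
$\left(-1\right) 14 \left(s - 254\right) = \left(-1\right) 14 \left(3796 - 254\right) = \left(-14\right) 3542 = -49588$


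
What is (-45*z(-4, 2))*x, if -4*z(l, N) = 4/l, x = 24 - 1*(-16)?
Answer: -450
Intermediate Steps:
x = 40 (x = 24 + 16 = 40)
z(l, N) = -1/l
(-45*z(-4, 2))*x = -(-45)/(-4)*40 = -(-45)*(-1)/4*40 = -45*¼*40 = -45/4*40 = -450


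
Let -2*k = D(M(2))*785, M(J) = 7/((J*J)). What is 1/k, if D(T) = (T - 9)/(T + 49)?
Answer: 14/785 ≈ 0.017834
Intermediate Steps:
M(J) = 7/J² (M(J) = 7/(J²) = 7/J²)
D(T) = (-9 + T)/(49 + T)
k = 785/14 (k = -(-9 + 7/2²)/(49 + 7/2²)*785/2 = -(-9 + 7*(¼))/(49 + 7*(¼))*785/2 = -(-9 + 7/4)/(49 + 7/4)*785/2 = --29/4/(203/4)*785/2 = -(4/203)*(-29/4)*785/2 = -(-1)*785/14 = -½*(-785/7) = 785/14 ≈ 56.071)
1/k = 1/(785/14) = 14/785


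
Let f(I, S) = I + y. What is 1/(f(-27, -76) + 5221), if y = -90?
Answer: 1/5104 ≈ 0.00019592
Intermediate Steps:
f(I, S) = -90 + I (f(I, S) = I - 90 = -90 + I)
1/(f(-27, -76) + 5221) = 1/((-90 - 27) + 5221) = 1/(-117 + 5221) = 1/5104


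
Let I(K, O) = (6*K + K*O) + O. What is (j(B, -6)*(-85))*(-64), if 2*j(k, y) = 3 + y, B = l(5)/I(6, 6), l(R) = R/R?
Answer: -8160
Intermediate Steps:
I(K, O) = O + 6*K + K*O
l(R) = 1
B = 1/78 (B = 1/(6 + 6*6 + 6*6) = 1/(6 + 36 + 36) = 1/78 ≈ 0.012821)
j(k, y) = 3/2 + y/2 (j(k, y) = (3 + y)/2 = 3/2 + y/2)
(j(B, -6)*(-85))*(-64) = ((3/2 + (½)*(-6))*(-85))*(-64) = ((3/2 - 3)*(-85))*(-64) = -3/2*(-85)*(-64) = (255/2)*(-64) = -8160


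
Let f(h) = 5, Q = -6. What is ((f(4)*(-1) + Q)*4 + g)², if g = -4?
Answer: 2304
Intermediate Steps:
((f(4)*(-1) + Q)*4 + g)² = ((5*(-1) - 6)*4 - 4)² = ((-5 - 6)*4 - 4)² = (-11*4 - 4)² = (-44 - 4)² = (-48)² = 2304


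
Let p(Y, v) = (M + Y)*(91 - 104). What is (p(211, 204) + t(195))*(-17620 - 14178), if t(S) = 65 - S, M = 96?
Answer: 131039558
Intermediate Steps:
p(Y, v) = -1248 - 13*Y (p(Y, v) = (96 + Y)*(91 - 104) = (96 + Y)*(-13) = -1248 - 13*Y)
(p(211, 204) + t(195))*(-17620 - 14178) = ((-1248 - 13*211) + (65 - 1*195))*(-17620 - 14178) = ((-1248 - 2743) + (65 - 195))*(-31798) = (-3991 - 130)*(-31798) = -4121*(-31798) = 131039558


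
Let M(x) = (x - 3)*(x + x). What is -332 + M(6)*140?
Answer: 4708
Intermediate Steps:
M(x) = 2*x*(-3 + x) (M(x) = (-3 + x)*(2*x) = 2*x*(-3 + x))
-332 + M(6)*140 = -332 + (2*6*(-3 + 6))*140 = -332 + (2*6*3)*140 = -332 + 36*140 = -332 + 5040 = 4708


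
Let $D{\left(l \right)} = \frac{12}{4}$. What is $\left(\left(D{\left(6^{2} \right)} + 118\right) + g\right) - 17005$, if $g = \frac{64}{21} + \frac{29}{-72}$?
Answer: $- \frac{8508203}{504} \approx -16881.0$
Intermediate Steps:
$D{\left(l \right)} = 3$ ($D{\left(l \right)} = 12 \cdot \frac{1}{4} = 3$)
$g = \frac{1333}{504}$ ($g = 64 \cdot \frac{1}{21} + 29 \left(- \frac{1}{72}\right) = \frac{64}{21} - \frac{29}{72} = \frac{1333}{504} \approx 2.6448$)
$\left(\left(D{\left(6^{2} \right)} + 118\right) + g\right) - 17005 = \left(\left(3 + 118\right) + \frac{1333}{504}\right) - 17005 = \left(121 + \frac{1333}{504}\right) - 17005 = \frac{62317}{504} - 17005 = - \frac{8508203}{504}$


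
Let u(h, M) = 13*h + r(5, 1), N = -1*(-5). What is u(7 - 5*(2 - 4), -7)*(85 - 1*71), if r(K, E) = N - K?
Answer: 3094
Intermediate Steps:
N = 5
r(K, E) = 5 - K
u(h, M) = 13*h (u(h, M) = 13*h + (5 - 1*5) = 13*h + (5 - 5) = 13*h + 0 = 13*h)
u(7 - 5*(2 - 4), -7)*(85 - 1*71) = (13*(7 - 5*(2 - 4)))*(85 - 1*71) = (13*(7 - 5*(-2)))*(85 - 71) = (13*(7 + 10))*14 = (13*17)*14 = 221*14 = 3094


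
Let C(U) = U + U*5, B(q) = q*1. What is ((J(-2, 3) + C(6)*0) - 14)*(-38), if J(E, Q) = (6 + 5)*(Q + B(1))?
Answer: -1140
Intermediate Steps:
B(q) = q
C(U) = 6*U (C(U) = U + 5*U = 6*U)
J(E, Q) = 11 + 11*Q (J(E, Q) = (6 + 5)*(Q + 1) = 11*(1 + Q) = 11 + 11*Q)
((J(-2, 3) + C(6)*0) - 14)*(-38) = (((11 + 11*3) + (6*6)*0) - 14)*(-38) = (((11 + 33) + 36*0) - 14)*(-38) = ((44 + 0) - 14)*(-38) = (44 - 14)*(-38) = 30*(-38) = -1140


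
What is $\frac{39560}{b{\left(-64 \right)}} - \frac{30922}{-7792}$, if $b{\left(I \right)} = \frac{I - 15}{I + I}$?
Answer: $\frac{19729318699}{307784} \approx 64101.0$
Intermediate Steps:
$b{\left(I \right)} = \frac{-15 + I}{2 I}$
$\frac{39560}{b{\left(-64 \right)}} - \frac{30922}{-7792} = \frac{39560}{\frac{1}{2} \frac{1}{-64} \left(-15 - 64\right)} - \frac{30922}{-7792} = \frac{39560}{\frac{1}{2} \left(- \frac{1}{64}\right) \left(-79\right)} - - \frac{15461}{3896} = \frac{39560}{\frac{79}{128}} + \frac{15461}{3896} = 39560 \cdot \frac{128}{79} + \frac{15461}{3896} = \frac{5063680}{79} + \frac{15461}{3896} = \frac{19729318699}{307784}$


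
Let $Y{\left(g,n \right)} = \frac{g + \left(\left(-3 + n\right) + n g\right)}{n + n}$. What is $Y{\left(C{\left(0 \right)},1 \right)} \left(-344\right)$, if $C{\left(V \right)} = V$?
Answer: $344$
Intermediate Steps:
$Y{\left(g,n \right)} = \frac{-3 + g + n + g n}{2 n}$ ($Y{\left(g,n \right)} = \frac{g + \left(\left(-3 + n\right) + g n\right)}{2 n} = \left(g + \left(-3 + n + g n\right)\right) \frac{1}{2 n} = \left(-3 + g + n + g n\right) \frac{1}{2 n} = \frac{-3 + g + n + g n}{2 n}$)
$Y{\left(C{\left(0 \right)},1 \right)} \left(-344\right) = \frac{-3 + 0 + 1 \left(1 + 0\right)}{2 \cdot 1} \left(-344\right) = \frac{1}{2} \cdot 1 \left(-3 + 0 + 1 \cdot 1\right) \left(-344\right) = \frac{1}{2} \cdot 1 \left(-3 + 0 + 1\right) \left(-344\right) = \frac{1}{2} \cdot 1 \left(-2\right) \left(-344\right) = \left(-1\right) \left(-344\right) = 344$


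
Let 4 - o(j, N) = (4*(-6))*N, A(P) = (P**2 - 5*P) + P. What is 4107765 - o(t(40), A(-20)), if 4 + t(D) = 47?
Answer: 4096241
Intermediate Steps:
t(D) = 43 (t(D) = -4 + 47 = 43)
A(P) = P**2 - 4*P
o(j, N) = 4 + 24*N (o(j, N) = 4 - 4*(-6)*N = 4 - (-24)*N = 4 + 24*N)
4107765 - o(t(40), A(-20)) = 4107765 - (4 + 24*(-20*(-4 - 20))) = 4107765 - (4 + 24*(-20*(-24))) = 4107765 - (4 + 24*480) = 4107765 - (4 + 11520) = 4107765 - 1*11524 = 4107765 - 11524 = 4096241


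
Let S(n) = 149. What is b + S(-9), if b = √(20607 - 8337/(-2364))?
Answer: 149 + √3199495715/394 ≈ 292.56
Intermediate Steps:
b = √3199495715/394 (b = √(20607 - 8337*(-1/2364)) = √(20607 + 2779/788) = √(16241095/788) = √3199495715/394 ≈ 143.56)
b + S(-9) = √3199495715/394 + 149 = 149 + √3199495715/394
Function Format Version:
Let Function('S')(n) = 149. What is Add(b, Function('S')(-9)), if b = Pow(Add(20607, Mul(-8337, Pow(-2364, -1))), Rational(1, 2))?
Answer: Add(149, Mul(Rational(1, 394), Pow(3199495715, Rational(1, 2)))) ≈ 292.56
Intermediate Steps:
b = Mul(Rational(1, 394), Pow(3199495715, Rational(1, 2))) (b = Pow(Add(20607, Mul(-8337, Rational(-1, 2364))), Rational(1, 2)) = Pow(Add(20607, Rational(2779, 788)), Rational(1, 2)) = Pow(Rational(16241095, 788), Rational(1, 2)) = Mul(Rational(1, 394), Pow(3199495715, Rational(1, 2))) ≈ 143.56)
Add(b, Function('S')(-9)) = Add(Mul(Rational(1, 394), Pow(3199495715, Rational(1, 2))), 149) = Add(149, Mul(Rational(1, 394), Pow(3199495715, Rational(1, 2))))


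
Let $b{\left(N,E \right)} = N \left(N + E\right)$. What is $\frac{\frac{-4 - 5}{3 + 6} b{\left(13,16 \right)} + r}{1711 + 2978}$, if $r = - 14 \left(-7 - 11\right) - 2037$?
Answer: $- \frac{2162}{4689} \approx -0.46108$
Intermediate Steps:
$b{\left(N,E \right)} = N \left(E + N\right)$
$r = -1785$ ($r = \left(-14\right) \left(-18\right) - 2037 = 252 - 2037 = -1785$)
$\frac{\frac{-4 - 5}{3 + 6} b{\left(13,16 \right)} + r}{1711 + 2978} = \frac{\frac{-4 - 5}{3 + 6} \cdot 13 \left(16 + 13\right) - 1785}{1711 + 2978} = \frac{- \frac{9}{9} \cdot 13 \cdot 29 - 1785}{4689} = \left(\left(-9\right) \frac{1}{9} \cdot 377 - 1785\right) \frac{1}{4689} = \left(\left(-1\right) 377 - 1785\right) \frac{1}{4689} = \left(-377 - 1785\right) \frac{1}{4689} = \left(-2162\right) \frac{1}{4689} = - \frac{2162}{4689}$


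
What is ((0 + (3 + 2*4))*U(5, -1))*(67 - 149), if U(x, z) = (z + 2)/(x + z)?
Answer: -451/2 ≈ -225.50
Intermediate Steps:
U(x, z) = (2 + z)/(x + z)
((0 + (3 + 2*4))*U(5, -1))*(67 - 149) = ((0 + (3 + 2*4))*((2 - 1)/(5 - 1)))*(67 - 149) = ((0 + (3 + 8))*(1/4))*(-82) = ((0 + 11)*((¼)*1))*(-82) = (11*(¼))*(-82) = (11/4)*(-82) = -451/2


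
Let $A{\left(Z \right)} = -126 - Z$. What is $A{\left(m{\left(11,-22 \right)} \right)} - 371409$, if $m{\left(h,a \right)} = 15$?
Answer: $-371550$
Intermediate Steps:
$A{\left(m{\left(11,-22 \right)} \right)} - 371409 = \left(-126 - 15\right) - 371409 = -141 - 371409 = -371550$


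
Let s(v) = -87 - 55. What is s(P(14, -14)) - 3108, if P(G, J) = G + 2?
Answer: -3250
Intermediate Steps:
P(G, J) = 2 + G
s(v) = -142
s(P(14, -14)) - 3108 = -142 - 3108 = -3250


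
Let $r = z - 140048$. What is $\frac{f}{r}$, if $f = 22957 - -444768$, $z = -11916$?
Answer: $- \frac{467725}{151964} \approx -3.0779$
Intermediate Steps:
$r = -151964$ ($r = -11916 - 140048 = -151964$)
$f = 467725$ ($f = 22957 + 444768 = 467725$)
$\frac{f}{r} = \frac{467725}{-151964} = 467725 \left(- \frac{1}{151964}\right) = - \frac{467725}{151964}$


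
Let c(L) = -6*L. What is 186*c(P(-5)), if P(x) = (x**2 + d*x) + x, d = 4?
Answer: 0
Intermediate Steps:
P(x) = x**2 + 5*x (P(x) = (x**2 + 4*x) + x = x**2 + 5*x)
186*c(P(-5)) = 186*(-(-30)*(5 - 5)) = 186*(-(-30)*0) = 186*(-6*0) = 186*0 = 0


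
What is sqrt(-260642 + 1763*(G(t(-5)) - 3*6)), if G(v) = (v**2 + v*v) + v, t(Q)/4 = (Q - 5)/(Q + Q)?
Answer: 2*I*sqrt(57227) ≈ 478.44*I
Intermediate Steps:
t(Q) = 2*(-5 + Q)/Q (t(Q) = 4*((Q - 5)/(Q + Q)) = 4*((-5 + Q)/((2*Q))) = 4*((-5 + Q)*(1/(2*Q))) = 4*((-5 + Q)/(2*Q)) = 2*(-5 + Q)/Q)
G(v) = v + 2*v**2 (G(v) = (v**2 + v**2) + v = 2*v**2 + v = v + 2*v**2)
sqrt(-260642 + 1763*(G(t(-5)) - 3*6)) = sqrt(-260642 + 1763*((2 - 10/(-5))*(1 + 2*(2 - 10/(-5))) - 3*6)) = sqrt(-260642 + 1763*((2 - 10*(-1/5))*(1 + 2*(2 - 10*(-1/5))) - 18)) = sqrt(-260642 + 1763*((2 + 2)*(1 + 2*(2 + 2)) - 18)) = sqrt(-260642 + 1763*(4*(1 + 2*4) - 18)) = sqrt(-260642 + 1763*(4*(1 + 8) - 18)) = sqrt(-260642 + 1763*(4*9 - 18)) = sqrt(-260642 + 1763*(36 - 18)) = sqrt(-260642 + 1763*18) = sqrt(-260642 + 31734) = sqrt(-228908) = 2*I*sqrt(57227)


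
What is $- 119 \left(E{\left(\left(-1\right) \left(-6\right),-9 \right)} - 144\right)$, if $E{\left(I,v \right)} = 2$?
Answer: $16898$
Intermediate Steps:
$- 119 \left(E{\left(\left(-1\right) \left(-6\right),-9 \right)} - 144\right) = - 119 \left(2 - 144\right) = \left(-119\right) \left(-142\right) = 16898$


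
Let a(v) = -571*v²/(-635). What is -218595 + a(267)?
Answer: -98101806/635 ≈ -1.5449e+5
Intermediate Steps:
a(v) = 571*v²/635 (a(v) = -571*v²*(-1/635) = 571*v²/635)
-218595 + a(267) = -218595 + (571/635)*267² = -218595 + (571/635)*71289 = -218595 + 40706019/635 = -98101806/635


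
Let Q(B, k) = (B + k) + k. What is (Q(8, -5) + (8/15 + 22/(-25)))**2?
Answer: 30976/5625 ≈ 5.5068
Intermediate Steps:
Q(B, k) = B + 2*k
(Q(8, -5) + (8/15 + 22/(-25)))**2 = ((8 + 2*(-5)) + (8/15 + 22/(-25)))**2 = ((8 - 10) + (8*(1/15) + 22*(-1/25)))**2 = (-2 + (8/15 - 22/25))**2 = (-2 - 26/75)**2 = (-176/75)**2 = 30976/5625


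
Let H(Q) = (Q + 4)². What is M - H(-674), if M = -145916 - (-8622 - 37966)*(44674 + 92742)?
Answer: 6401341792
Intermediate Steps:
M = 6401790692 (M = -145916 - (-46588)*137416 = -145916 - 1*(-6401936608) = -145916 + 6401936608 = 6401790692)
H(Q) = (4 + Q)²
M - H(-674) = 6401790692 - (4 - 674)² = 6401790692 - 1*(-670)² = 6401790692 - 1*448900 = 6401790692 - 448900 = 6401341792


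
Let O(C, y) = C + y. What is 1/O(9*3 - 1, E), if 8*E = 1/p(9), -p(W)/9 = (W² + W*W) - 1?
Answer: 11592/301391 ≈ 0.038462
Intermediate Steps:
p(W) = 9 - 18*W² (p(W) = -9*((W² + W*W) - 1) = -9*((W² + W²) - 1) = -9*(2*W² - 1) = -9*(-1 + 2*W²) = 9 - 18*W²)
E = -1/11592 (E = 1/(8*(9 - 18*9²)) = 1/(8*(9 - 18*81)) = 1/(8*(9 - 1458)) = (⅛)/(-1449) = (⅛)*(-1/1449) = -1/11592 ≈ -8.6266e-5)
1/O(9*3 - 1, E) = 1/((9*3 - 1) - 1/11592) = 1/((27 - 1) - 1/11592) = 1/(26 - 1/11592) = 1/(301391/11592) = 11592/301391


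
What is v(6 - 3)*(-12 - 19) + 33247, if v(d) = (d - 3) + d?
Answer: 33154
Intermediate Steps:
v(d) = -3 + 2*d (v(d) = (-3 + d) + d = -3 + 2*d)
v(6 - 3)*(-12 - 19) + 33247 = (-3 + 2*(6 - 3))*(-12 - 19) + 33247 = (-3 + 2*3)*(-31) + 33247 = (-3 + 6)*(-31) + 33247 = 3*(-31) + 33247 = -93 + 33247 = 33154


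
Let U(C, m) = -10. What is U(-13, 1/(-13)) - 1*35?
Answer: -45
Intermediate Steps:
U(-13, 1/(-13)) - 1*35 = -10 - 1*35 = -10 - 35 = -45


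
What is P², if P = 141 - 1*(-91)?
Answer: 53824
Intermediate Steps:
P = 232 (P = 141 + 91 = 232)
P² = 232² = 53824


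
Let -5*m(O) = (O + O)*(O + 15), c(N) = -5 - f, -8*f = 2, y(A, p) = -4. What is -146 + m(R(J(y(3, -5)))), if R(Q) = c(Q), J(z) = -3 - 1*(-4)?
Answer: -5061/40 ≈ -126.53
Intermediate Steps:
f = -1/4 (f = -1/8*2 = -1/4 ≈ -0.25000)
J(z) = 1 (J(z) = -3 + 4 = 1)
c(N) = -19/4 (c(N) = -5 - 1*(-1/4) = -5 + 1/4 = -19/4)
R(Q) = -19/4
m(O) = -2*O*(15 + O)/5 (m(O) = -(O + O)*(O + 15)/5 = -2*O*(15 + O)/5)
-146 + m(R(J(y(3, -5)))) = -146 - 2/5*(-19/4)*(15 - 19/4) = -146 - 2/5*(-19/4)*41/4 = -146 + 779/40 = -5061/40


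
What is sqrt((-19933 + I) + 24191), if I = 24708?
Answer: sqrt(28966) ≈ 170.19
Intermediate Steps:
sqrt((-19933 + I) + 24191) = sqrt((-19933 + 24708) + 24191) = sqrt(4775 + 24191) = sqrt(28966)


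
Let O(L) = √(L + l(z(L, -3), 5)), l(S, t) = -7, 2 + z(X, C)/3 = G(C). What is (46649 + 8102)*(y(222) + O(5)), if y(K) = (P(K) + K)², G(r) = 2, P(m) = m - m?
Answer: 2698348284 + 54751*I*√2 ≈ 2.6983e+9 + 77430.0*I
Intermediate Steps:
P(m) = 0
z(X, C) = 0 (z(X, C) = -6 + 3*2 = -6 + 6 = 0)
O(L) = √(-7 + L) (O(L) = √(L - 7) = √(-7 + L))
y(K) = K² (y(K) = (0 + K)² = K²)
(46649 + 8102)*(y(222) + O(5)) = (46649 + 8102)*(222² + √(-7 + 5)) = 54751*(49284 + √(-2)) = 54751*(49284 + I*√2) = 2698348284 + 54751*I*√2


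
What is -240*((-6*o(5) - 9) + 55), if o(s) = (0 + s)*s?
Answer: 24960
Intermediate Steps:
o(s) = s² (o(s) = s*s = s²)
-240*((-6*o(5) - 9) + 55) = -240*((-6*5² - 9) + 55) = -240*((-6*25 - 9) + 55) = -240*((-150 - 9) + 55) = -240*(-159 + 55) = -240*(-104) = 24960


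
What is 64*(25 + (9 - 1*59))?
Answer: -1600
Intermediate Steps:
64*(25 + (9 - 1*59)) = 64*(25 + (9 - 59)) = 64*(25 - 50) = 64*(-25) = -1600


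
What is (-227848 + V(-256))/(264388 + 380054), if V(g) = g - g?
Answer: -5996/16959 ≈ -0.35356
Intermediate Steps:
V(g) = 0
(-227848 + V(-256))/(264388 + 380054) = (-227848 + 0)/(264388 + 380054) = -227848/644442 = -227848*1/644442 = -5996/16959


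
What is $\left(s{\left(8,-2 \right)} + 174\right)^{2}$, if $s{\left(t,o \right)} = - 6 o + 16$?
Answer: $40804$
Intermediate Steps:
$s{\left(t,o \right)} = 16 - 6 o$
$\left(s{\left(8,-2 \right)} + 174\right)^{2} = \left(\left(16 - -12\right) + 174\right)^{2} = \left(\left(16 + 12\right) + 174\right)^{2} = \left(28 + 174\right)^{2} = 202^{2} = 40804$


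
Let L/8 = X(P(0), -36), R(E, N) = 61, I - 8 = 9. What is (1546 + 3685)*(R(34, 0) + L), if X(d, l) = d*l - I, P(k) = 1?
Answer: -1898853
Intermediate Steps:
I = 17 (I = 8 + 9 = 17)
X(d, l) = -17 + d*l (X(d, l) = d*l - 1*17 = d*l - 17 = -17 + d*l)
L = -424 (L = 8*(-17 + 1*(-36)) = 8*(-17 - 36) = 8*(-53) = -424)
(1546 + 3685)*(R(34, 0) + L) = (1546 + 3685)*(61 - 424) = 5231*(-363) = -1898853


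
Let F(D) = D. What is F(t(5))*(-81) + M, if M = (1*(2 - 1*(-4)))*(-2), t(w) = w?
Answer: -417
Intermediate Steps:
M = -12 (M = (1*(2 + 4))*(-2) = (1*6)*(-2) = 6*(-2) = -12)
F(t(5))*(-81) + M = 5*(-81) - 12 = -405 - 12 = -417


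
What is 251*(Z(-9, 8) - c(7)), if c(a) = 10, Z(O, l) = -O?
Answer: -251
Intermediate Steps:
251*(Z(-9, 8) - c(7)) = 251*(-1*(-9) - 1*10) = 251*(9 - 10) = 251*(-1) = -251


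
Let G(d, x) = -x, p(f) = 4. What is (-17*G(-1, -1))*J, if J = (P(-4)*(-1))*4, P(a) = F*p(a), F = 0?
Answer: 0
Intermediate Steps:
P(a) = 0 (P(a) = 0*4 = 0)
J = 0 (J = (0*(-1))*4 = 0*4 = 0)
(-17*G(-1, -1))*J = -(-17)*(-1)*0 = -17*1*0 = -17*0 = 0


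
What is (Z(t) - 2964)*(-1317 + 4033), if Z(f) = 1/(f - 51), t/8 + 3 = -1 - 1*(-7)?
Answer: -217358764/27 ≈ -8.0503e+6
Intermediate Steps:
t = 24 (t = -24 + 8*(-1 - 1*(-7)) = -24 + 8*(-1 + 7) = -24 + 8*6 = -24 + 48 = 24)
Z(f) = 1/(-51 + f)
(Z(t) - 2964)*(-1317 + 4033) = (1/(-51 + 24) - 2964)*(-1317 + 4033) = (1/(-27) - 2964)*2716 = (-1/27 - 2964)*2716 = -80029/27*2716 = -217358764/27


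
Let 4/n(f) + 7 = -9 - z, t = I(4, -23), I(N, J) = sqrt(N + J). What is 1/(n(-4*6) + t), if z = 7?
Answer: -92/10067 - 529*I*sqrt(19)/10067 ≈ -0.0091388 - 0.22905*I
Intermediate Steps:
I(N, J) = sqrt(J + N)
t = I*sqrt(19) (t = sqrt(-23 + 4) = sqrt(-19) = I*sqrt(19) ≈ 4.3589*I)
n(f) = -4/23 (n(f) = 4/(-7 + (-9 - 1*7)) = 4/(-7 + (-9 - 7)) = 4/(-7 - 16) = 4/(-23) = 4*(-1/23) = -4/23)
1/(n(-4*6) + t) = 1/(-4/23 + I*sqrt(19))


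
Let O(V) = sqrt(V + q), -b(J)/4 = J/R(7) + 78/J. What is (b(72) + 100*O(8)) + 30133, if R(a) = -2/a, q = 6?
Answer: 93410/3 + 100*sqrt(14) ≈ 31511.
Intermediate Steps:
b(J) = -312/J + 14*J (b(J) = -4*(J/((-2/7)) + 78/J) = -4*(J/((-2*1/7)) + 78/J) = -4*(J/(-2/7) + 78/J) = -4*(J*(-7/2) + 78/J) = -4*(-7*J/2 + 78/J) = -4*(78/J - 7*J/2) = -312/J + 14*J)
O(V) = sqrt(6 + V) (O(V) = sqrt(V + 6) = sqrt(6 + V))
(b(72) + 100*O(8)) + 30133 = ((-312/72 + 14*72) + 100*sqrt(6 + 8)) + 30133 = ((-312*1/72 + 1008) + 100*sqrt(14)) + 30133 = ((-13/3 + 1008) + 100*sqrt(14)) + 30133 = (3011/3 + 100*sqrt(14)) + 30133 = 93410/3 + 100*sqrt(14)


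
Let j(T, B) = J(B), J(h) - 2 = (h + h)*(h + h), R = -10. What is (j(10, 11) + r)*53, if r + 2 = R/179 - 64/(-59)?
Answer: 271486670/10561 ≈ 25707.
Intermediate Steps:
J(h) = 2 + 4*h² (J(h) = 2 + (h + h)*(h + h) = 2 + (2*h)*(2*h) = 2 + 4*h²)
j(T, B) = 2 + 4*B²
r = -10256/10561 (r = -2 + (-10/179 - 64/(-59)) = -2 + (-10*1/179 - 64*(-1/59)) = -2 + (-10/179 + 64/59) = -2 + 10866/10561 = -10256/10561 ≈ -0.97112)
(j(10, 11) + r)*53 = ((2 + 4*11²) - 10256/10561)*53 = ((2 + 4*121) - 10256/10561)*53 = ((2 + 484) - 10256/10561)*53 = (486 - 10256/10561)*53 = (5122390/10561)*53 = 271486670/10561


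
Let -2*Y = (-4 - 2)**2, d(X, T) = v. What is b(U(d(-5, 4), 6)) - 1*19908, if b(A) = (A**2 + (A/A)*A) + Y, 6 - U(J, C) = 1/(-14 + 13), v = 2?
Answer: -19870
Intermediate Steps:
d(X, T) = 2
U(J, C) = 7 (U(J, C) = 6 - 1/(-14 + 13) = 6 - 1/(-1) = 6 - 1*(-1) = 6 + 1 = 7)
Y = -18 (Y = -(-4 - 2)**2/2 = -1/2*(-6)**2 = -1/2*36 = -18)
b(A) = -18 + A + A**2 (b(A) = (A**2 + (A/A)*A) - 18 = (A**2 + 1*A) - 18 = (A**2 + A) - 18 = (A + A**2) - 18 = -18 + A + A**2)
b(U(d(-5, 4), 6)) - 1*19908 = (-18 + 7 + 7**2) - 1*19908 = (-18 + 7 + 49) - 19908 = 38 - 19908 = -19870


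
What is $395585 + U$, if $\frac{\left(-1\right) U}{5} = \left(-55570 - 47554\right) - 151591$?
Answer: $1669160$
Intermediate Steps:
$U = 1273575$ ($U = - 5 \left(\left(-55570 - 47554\right) - 151591\right) = - 5 \left(-103124 - 151591\right) = \left(-5\right) \left(-254715\right) = 1273575$)
$395585 + U = 395585 + 1273575 = 1669160$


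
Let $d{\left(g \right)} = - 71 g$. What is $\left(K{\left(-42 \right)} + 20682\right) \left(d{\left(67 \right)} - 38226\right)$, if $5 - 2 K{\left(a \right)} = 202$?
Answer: $- \frac{1769481161}{2} \approx -8.8474 \cdot 10^{8}$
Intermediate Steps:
$K{\left(a \right)} = - \frac{197}{2}$ ($K{\left(a \right)} = \frac{5}{2} - 101 = - \frac{197}{2}$)
$\left(K{\left(-42 \right)} + 20682\right) \left(d{\left(67 \right)} - 38226\right) = \left(- \frac{197}{2} + 20682\right) \left(\left(-71\right) 67 - 38226\right) = \frac{41167 \left(-4757 - 38226\right)}{2} = \frac{41167}{2} \left(-42983\right) = - \frac{1769481161}{2}$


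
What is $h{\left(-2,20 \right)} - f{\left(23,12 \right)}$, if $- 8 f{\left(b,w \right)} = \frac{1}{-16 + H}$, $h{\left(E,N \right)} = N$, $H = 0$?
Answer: $\frac{2559}{128} \approx 19.992$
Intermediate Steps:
$f{\left(b,w \right)} = \frac{1}{128}$ ($f{\left(b,w \right)} = - \frac{1}{8 \left(-16 + 0\right)} = - \frac{1}{8 \left(-16\right)} = \left(- \frac{1}{8}\right) \left(- \frac{1}{16}\right) = \frac{1}{128}$)
$h{\left(-2,20 \right)} - f{\left(23,12 \right)} = 20 - \frac{1}{128} = \frac{2559}{128}$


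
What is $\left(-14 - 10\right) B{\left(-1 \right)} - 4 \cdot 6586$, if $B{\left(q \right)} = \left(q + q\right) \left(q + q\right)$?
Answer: $-26440$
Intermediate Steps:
$B{\left(q \right)} = 4 q^{2}$ ($B{\left(q \right)} = 2 q 2 q = 4 q^{2}$)
$\left(-14 - 10\right) B{\left(-1 \right)} - 4 \cdot 6586 = \left(-14 - 10\right) 4 \left(-1\right)^{2} - 4 \cdot 6586 = - 24 \cdot 4 \cdot 1 - 26344 = \left(-24\right) 4 - 26344 = -96 - 26344 = -26440$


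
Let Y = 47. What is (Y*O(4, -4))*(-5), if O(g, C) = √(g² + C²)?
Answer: -940*√2 ≈ -1329.4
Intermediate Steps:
O(g, C) = √(C² + g²)
(Y*O(4, -4))*(-5) = (47*√((-4)² + 4²))*(-5) = (47*√(16 + 16))*(-5) = (47*√32)*(-5) = (47*(4*√2))*(-5) = (188*√2)*(-5) = -940*√2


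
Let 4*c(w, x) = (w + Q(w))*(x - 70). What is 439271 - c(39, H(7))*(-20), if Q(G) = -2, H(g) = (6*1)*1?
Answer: 427431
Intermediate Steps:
H(g) = 6 (H(g) = 6*1 = 6)
c(w, x) = (-70 + x)*(-2 + w)/4 (c(w, x) = ((w - 2)*(x - 70))/4 = ((-2 + w)*(-70 + x))/4 = ((-70 + x)*(-2 + w))/4 = (-70 + x)*(-2 + w)/4)
439271 - c(39, H(7))*(-20) = 439271 - (35 - 35/2*39 - 1/2*6 + (1/4)*39*6)*(-20) = 439271 - (35 - 1365/2 - 3 + 117/2)*(-20) = 439271 - (-592)*(-20) = 439271 - 1*11840 = 439271 - 11840 = 427431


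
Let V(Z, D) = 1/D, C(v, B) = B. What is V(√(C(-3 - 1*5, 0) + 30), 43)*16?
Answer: 16/43 ≈ 0.37209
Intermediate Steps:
V(√(C(-3 - 1*5, 0) + 30), 43)*16 = 16/43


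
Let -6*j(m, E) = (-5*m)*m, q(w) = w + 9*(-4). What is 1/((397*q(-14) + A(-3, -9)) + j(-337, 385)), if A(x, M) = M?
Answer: 6/448691 ≈ 1.3372e-5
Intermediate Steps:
q(w) = -36 + w (q(w) = w - 36 = -36 + w)
j(m, E) = 5*m²/6 (j(m, E) = -(-5*m)*m/6 = -(-5)*m²/6 = 5*m²/6)
1/((397*q(-14) + A(-3, -9)) + j(-337, 385)) = 1/((397*(-36 - 14) - 9) + (⅚)*(-337)²) = 1/((397*(-50) - 9) + (⅚)*113569) = 1/((-19850 - 9) + 567845/6) = 1/(-19859 + 567845/6) = 1/(448691/6) = 6/448691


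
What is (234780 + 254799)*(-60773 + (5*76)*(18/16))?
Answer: -59087779089/2 ≈ -2.9544e+10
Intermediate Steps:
(234780 + 254799)*(-60773 + (5*76)*(18/16)) = 489579*(-60773 + 380*(18*(1/16))) = 489579*(-60773 + 380*(9/8)) = 489579*(-60773 + 855/2) = 489579*(-120691/2) = -59087779089/2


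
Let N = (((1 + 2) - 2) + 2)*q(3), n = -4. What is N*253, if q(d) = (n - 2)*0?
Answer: 0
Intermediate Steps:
q(d) = 0 (q(d) = (-4 - 2)*0 = -6*0 = 0)
N = 0 (N = (((1 + 2) - 2) + 2)*0 = ((3 - 2) + 2)*0 = (1 + 2)*0 = 3*0 = 0)
N*253 = 0*253 = 0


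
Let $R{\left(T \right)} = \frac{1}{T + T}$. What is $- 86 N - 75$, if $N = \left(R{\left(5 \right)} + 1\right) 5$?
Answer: $-548$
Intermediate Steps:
$R{\left(T \right)} = \frac{1}{2 T}$
$N = \frac{11}{2}$ ($N = \left(\frac{1}{2 \cdot 5} + 1\right) 5 = \left(\frac{1}{2} \cdot \frac{1}{5} + 1\right) 5 = \left(\frac{1}{10} + 1\right) 5 = \frac{11}{10} \cdot 5 = \frac{11}{2} \approx 5.5$)
$- 86 N - 75 = \left(-86\right) \frac{11}{2} - 75 = -473 - 75 = -548$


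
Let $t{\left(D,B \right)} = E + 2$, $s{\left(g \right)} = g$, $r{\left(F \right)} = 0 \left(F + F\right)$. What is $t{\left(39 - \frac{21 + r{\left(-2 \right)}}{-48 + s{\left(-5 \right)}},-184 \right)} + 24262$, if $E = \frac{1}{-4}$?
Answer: $\frac{97055}{4} \approx 24264.0$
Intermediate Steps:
$r{\left(F \right)} = 0$ ($r{\left(F \right)} = 0 \cdot 2 F = 0$)
$E = - \frac{1}{4} \approx -0.25$
$t{\left(D,B \right)} = \frac{7}{4}$ ($t{\left(D,B \right)} = - \frac{1}{4} + 2 = \frac{7}{4}$)
$t{\left(39 - \frac{21 + r{\left(-2 \right)}}{-48 + s{\left(-5 \right)}},-184 \right)} + 24262 = \frac{7}{4} + 24262 = \frac{97055}{4}$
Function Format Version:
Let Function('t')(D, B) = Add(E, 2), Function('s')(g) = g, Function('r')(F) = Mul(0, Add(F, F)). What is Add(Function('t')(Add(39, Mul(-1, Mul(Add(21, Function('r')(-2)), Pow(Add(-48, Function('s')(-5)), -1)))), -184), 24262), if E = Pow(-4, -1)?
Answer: Rational(97055, 4) ≈ 24264.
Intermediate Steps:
Function('r')(F) = 0 (Function('r')(F) = Mul(0, Mul(2, F)) = 0)
E = Rational(-1, 4) ≈ -0.25000
Function('t')(D, B) = Rational(7, 4) (Function('t')(D, B) = Add(Rational(-1, 4), 2) = Rational(7, 4))
Add(Function('t')(Add(39, Mul(-1, Mul(Add(21, Function('r')(-2)), Pow(Add(-48, Function('s')(-5)), -1)))), -184), 24262) = Add(Rational(7, 4), 24262) = Rational(97055, 4)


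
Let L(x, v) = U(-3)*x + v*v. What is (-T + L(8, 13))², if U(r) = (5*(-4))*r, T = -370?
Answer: 1038361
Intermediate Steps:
U(r) = -20*r
L(x, v) = v² + 60*x (L(x, v) = (-20*(-3))*x + v*v = 60*x + v² = v² + 60*x)
(-T + L(8, 13))² = (-1*(-370) + (13² + 60*8))² = (370 + (169 + 480))² = (370 + 649)² = 1019² = 1038361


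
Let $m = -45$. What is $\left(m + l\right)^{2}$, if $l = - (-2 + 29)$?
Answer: $5184$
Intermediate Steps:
$l = -27$ ($l = \left(-1\right) 27 = -27$)
$\left(m + l\right)^{2} = \left(-45 - 27\right)^{2} = \left(-72\right)^{2} = 5184$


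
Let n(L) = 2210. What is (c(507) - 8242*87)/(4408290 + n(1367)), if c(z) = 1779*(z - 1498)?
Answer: -2480043/4410500 ≈ -0.56230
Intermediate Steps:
c(z) = -2664942 + 1779*z (c(z) = 1779*(-1498 + z) = -2664942 + 1779*z)
(c(507) - 8242*87)/(4408290 + n(1367)) = ((-2664942 + 1779*507) - 8242*87)/(4408290 + 2210) = ((-2664942 + 901953) - 717054)/4410500 = (-1762989 - 717054)*(1/4410500) = -2480043*1/4410500 = -2480043/4410500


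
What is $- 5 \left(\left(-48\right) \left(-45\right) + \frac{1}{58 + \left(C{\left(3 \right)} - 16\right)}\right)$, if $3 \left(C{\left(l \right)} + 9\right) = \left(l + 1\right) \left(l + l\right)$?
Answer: $- \frac{442805}{41} \approx -10800.0$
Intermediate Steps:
$C{\left(l \right)} = -9 + \frac{2 l \left(1 + l\right)}{3}$ ($C{\left(l \right)} = -9 + \frac{\left(l + 1\right) \left(l + l\right)}{3} = -9 + \frac{\left(1 + l\right) 2 l}{3} = -9 + \frac{2 l \left(1 + l\right)}{3}$)
$- 5 \left(\left(-48\right) \left(-45\right) + \frac{1}{58 + \left(C{\left(3 \right)} - 16\right)}\right) = - 5 \left(\left(-48\right) \left(-45\right) + \frac{1}{58 + \left(\left(-9 + \frac{2}{3} \cdot 3 + \frac{2 \cdot 3^{2}}{3}\right) - 16\right)}\right) = - 5 \left(2160 + \frac{1}{58 + \left(\left(-9 + 2 + \frac{2}{3} \cdot 9\right) - 16\right)}\right) = - 5 \left(2160 + \frac{1}{58 + \left(\left(-9 + 2 + 6\right) - 16\right)}\right) = - 5 \left(2160 + \frac{1}{58 - 17}\right) = - 5 \left(2160 + \frac{1}{41}\right) = \left(-5\right) \frac{88561}{41} = - \frac{442805}{41}$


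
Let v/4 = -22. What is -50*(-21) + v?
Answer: 962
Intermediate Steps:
v = -88 (v = 4*(-22) = -88)
-50*(-21) + v = -50*(-21) - 88 = 1050 - 88 = 962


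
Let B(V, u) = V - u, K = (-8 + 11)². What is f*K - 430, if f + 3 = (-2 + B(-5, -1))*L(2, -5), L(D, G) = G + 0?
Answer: -187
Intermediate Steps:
K = 9 (K = 3² = 9)
L(D, G) = G
f = 27 (f = -3 + (-2 + (-5 - 1*(-1)))*(-5) = -3 + (-2 + (-5 + 1))*(-5) = -3 + (-2 - 4)*(-5) = -3 - 6*(-5) = -3 + 30 = 27)
f*K - 430 = 27*9 - 430 = 243 - 430 = -187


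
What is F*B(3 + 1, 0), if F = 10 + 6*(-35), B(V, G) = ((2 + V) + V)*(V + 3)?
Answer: -14000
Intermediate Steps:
B(V, G) = (2 + 2*V)*(3 + V)
F = -200 (F = 10 - 210 = -200)
F*B(3 + 1, 0) = -200*(6 + 2*(3 + 1)² + 8*(3 + 1)) = -200*(6 + 2*4² + 8*4) = -200*(6 + 2*16 + 32) = -200*(6 + 32 + 32) = -200*70 = -14000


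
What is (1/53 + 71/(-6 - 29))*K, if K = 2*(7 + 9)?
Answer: -119296/1855 ≈ -64.311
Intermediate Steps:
K = 32 (K = 2*16 = 32)
(1/53 + 71/(-6 - 29))*K = (1/53 + 71/(-6 - 29))*32 = (1*(1/53) + 71/(-35))*32 = (1/53 + 71*(-1/35))*32 = (1/53 - 71/35)*32 = -3728/1855*32 = -119296/1855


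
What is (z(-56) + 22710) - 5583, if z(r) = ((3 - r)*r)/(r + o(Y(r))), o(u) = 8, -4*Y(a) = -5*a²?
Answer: 103175/6 ≈ 17196.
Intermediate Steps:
Y(a) = 5*a²/4 (Y(a) = -(-5)*a²/4 = 5*a²/4)
z(r) = r*(3 - r)/(8 + r) (z(r) = ((3 - r)*r)/(r + 8) = (r*(3 - r))/(8 + r) = r*(3 - r)/(8 + r))
(z(-56) + 22710) - 5583 = (-56*(3 - 1*(-56))/(8 - 56) + 22710) - 5583 = (-56*(3 + 56)/(-48) + 22710) - 5583 = (-56*(-1/48)*59 + 22710) - 5583 = (413/6 + 22710) - 5583 = 136673/6 - 5583 = 103175/6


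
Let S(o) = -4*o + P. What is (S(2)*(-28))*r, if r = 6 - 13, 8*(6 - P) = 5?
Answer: -1029/2 ≈ -514.50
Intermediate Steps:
P = 43/8 (P = 6 - ⅛*5 = 6 - 5/8 = 43/8 ≈ 5.3750)
r = -7
S(o) = 43/8 - 4*o (S(o) = -4*o + 43/8 = 43/8 - 4*o)
(S(2)*(-28))*r = ((43/8 - 4*2)*(-28))*(-7) = ((43/8 - 8)*(-28))*(-7) = -21/8*(-28)*(-7) = (147/2)*(-7) = -1029/2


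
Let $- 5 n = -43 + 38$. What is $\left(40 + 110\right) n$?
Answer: $150$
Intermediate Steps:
$n = 1$ ($n = - \frac{-43 + 38}{5} = \left(- \frac{1}{5}\right) \left(-5\right) = 1$)
$\left(40 + 110\right) n = \left(40 + 110\right) 1 = 150 \cdot 1 = 150$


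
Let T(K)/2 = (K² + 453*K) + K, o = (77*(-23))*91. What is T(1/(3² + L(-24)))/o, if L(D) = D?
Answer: 1238/3296475 ≈ 0.00037555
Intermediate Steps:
o = -161161 (o = -1771*91 = -161161)
T(K) = 2*K² + 908*K (T(K) = 2*((K² + 453*K) + K) = 2*(K² + 454*K) = 2*K² + 908*K)
T(1/(3² + L(-24)))/o = (2*(454 + 1/(3² - 24))/(3² - 24))/(-161161) = (2*(454 + 1/(9 - 24))/(9 - 24))*(-1/161161) = (2*(454 + 1/(-15))/(-15))*(-1/161161) = (2*(-1/15)*(454 - 1/15))*(-1/161161) = (2*(-1/15)*(6809/15))*(-1/161161) = -13618/225*(-1/161161) = 1238/3296475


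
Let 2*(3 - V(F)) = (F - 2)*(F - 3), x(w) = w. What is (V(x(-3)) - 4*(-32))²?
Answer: 13456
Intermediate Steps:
V(F) = 3 - (-3 + F)*(-2 + F)/2 (V(F) = 3 - (F - 2)*(F - 3)/2 = 3 - (-2 + F)*(-3 + F)/2 = 3 - (-3 + F)*(-2 + F)/2)
(V(x(-3)) - 4*(-32))² = ((½)*(-3)*(5 - 1*(-3)) - 4*(-32))² = ((½)*(-3)*(5 + 3) + 128)² = ((½)*(-3)*8 + 128)² = (-12 + 128)² = 116² = 13456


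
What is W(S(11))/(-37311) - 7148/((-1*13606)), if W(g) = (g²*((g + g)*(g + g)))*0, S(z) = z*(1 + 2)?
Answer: 3574/6803 ≈ 0.52536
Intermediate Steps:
S(z) = 3*z (S(z) = z*3 = 3*z)
W(g) = 0 (W(g) = (g²*((2*g)*(2*g)))*0 = (g²*(4*g²))*0 = (4*g⁴)*0 = 0)
W(S(11))/(-37311) - 7148/((-1*13606)) = 0/(-37311) - 7148/((-1*13606)) = 0*(-1/37311) - 7148/(-13606) = 0 - 7148*(-1/13606) = 0 + 3574/6803 = 3574/6803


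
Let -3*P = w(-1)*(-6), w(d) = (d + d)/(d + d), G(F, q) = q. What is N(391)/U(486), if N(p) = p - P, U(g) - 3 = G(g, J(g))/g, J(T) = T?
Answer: 389/4 ≈ 97.250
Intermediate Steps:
w(d) = 1 (w(d) = (2*d)/((2*d)) = (2*d)*(1/(2*d)) = 1)
P = 2 (P = -(-6)/3 = -1/3*(-6) = 2)
U(g) = 4 (U(g) = 3 + g/g = 3 + 1 = 4)
N(p) = -2 + p (N(p) = p - 1*2 = p - 2 = -2 + p)
N(391)/U(486) = (-2 + 391)/4 = 389*(1/4) = 389/4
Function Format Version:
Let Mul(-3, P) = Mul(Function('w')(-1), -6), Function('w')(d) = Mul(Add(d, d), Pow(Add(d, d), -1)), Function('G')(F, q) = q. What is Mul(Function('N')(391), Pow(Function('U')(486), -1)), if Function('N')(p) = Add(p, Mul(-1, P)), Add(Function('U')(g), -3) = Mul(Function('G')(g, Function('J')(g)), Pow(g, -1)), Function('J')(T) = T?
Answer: Rational(389, 4) ≈ 97.250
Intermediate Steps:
Function('w')(d) = 1 (Function('w')(d) = Mul(Mul(2, d), Pow(Mul(2, d), -1)) = Mul(Mul(2, d), Mul(Rational(1, 2), Pow(d, -1))) = 1)
P = 2 (P = Mul(Rational(-1, 3), Mul(1, -6)) = Mul(Rational(-1, 3), -6) = 2)
Function('U')(g) = 4 (Function('U')(g) = Add(3, Mul(g, Pow(g, -1))) = Add(3, 1) = 4)
Function('N')(p) = Add(-2, p) (Function('N')(p) = Add(p, Mul(-1, 2)) = Add(p, -2) = Add(-2, p))
Mul(Function('N')(391), Pow(Function('U')(486), -1)) = Mul(Add(-2, 391), Pow(4, -1)) = Mul(389, Rational(1, 4)) = Rational(389, 4)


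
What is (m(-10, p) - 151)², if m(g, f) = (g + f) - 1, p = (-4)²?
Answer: 21316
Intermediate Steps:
p = 16
m(g, f) = -1 + f + g (m(g, f) = (f + g) - 1 = -1 + f + g)
(m(-10, p) - 151)² = ((-1 + 16 - 10) - 151)² = (5 - 151)² = (-146)² = 21316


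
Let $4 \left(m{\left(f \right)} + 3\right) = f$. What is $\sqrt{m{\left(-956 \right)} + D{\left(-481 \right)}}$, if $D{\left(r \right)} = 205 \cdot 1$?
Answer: $i \sqrt{37} \approx 6.0828 i$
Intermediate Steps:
$D{\left(r \right)} = 205$
$m{\left(f \right)} = -3 + \frac{f}{4}$
$\sqrt{m{\left(-956 \right)} + D{\left(-481 \right)}} = \sqrt{\left(-3 + \frac{1}{4} \left(-956\right)\right) + 205} = \sqrt{\left(-3 - 239\right) + 205} = \sqrt{-242 + 205} = \sqrt{-37} = i \sqrt{37}$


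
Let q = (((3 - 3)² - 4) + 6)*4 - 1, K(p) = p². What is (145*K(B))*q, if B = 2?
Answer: 4060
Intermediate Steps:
q = 7 (q = ((0² - 4) + 6)*4 - 1 = ((0 - 4) + 6)*4 - 1 = (-4 + 6)*4 - 1 = 2*4 - 1 = 8 - 1 = 7)
(145*K(B))*q = (145*2²)*7 = (145*4)*7 = 580*7 = 4060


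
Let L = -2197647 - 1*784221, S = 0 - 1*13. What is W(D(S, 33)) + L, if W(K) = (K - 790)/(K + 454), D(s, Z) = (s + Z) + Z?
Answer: -1511807813/507 ≈ -2.9819e+6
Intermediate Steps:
S = -13 (S = 0 - 13 = -13)
D(s, Z) = s + 2*Z (D(s, Z) = (Z + s) + Z = s + 2*Z)
L = -2981868 (L = -2197647 - 784221 = -2981868)
W(K) = (-790 + K)/(454 + K)
W(D(S, 33)) + L = (-790 + (-13 + 2*33))/(454 + (-13 + 2*33)) - 2981868 = (-790 + (-13 + 66))/(454 + (-13 + 66)) - 2981868 = (-790 + 53)/(454 + 53) - 2981868 = -737/507 - 2981868 = -1511807813/507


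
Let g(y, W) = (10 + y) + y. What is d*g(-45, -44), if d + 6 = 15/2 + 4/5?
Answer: -184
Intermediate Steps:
g(y, W) = 10 + 2*y
d = 23/10 (d = -6 + (15/2 + 4/5) = -6 + (15*(½) + 4*(⅕)) = -6 + (15/2 + ⅘) = -6 + 83/10 = 23/10 ≈ 2.3000)
d*g(-45, -44) = 23*(10 + 2*(-45))/10 = 23*(10 - 90)/10 = (23/10)*(-80) = -184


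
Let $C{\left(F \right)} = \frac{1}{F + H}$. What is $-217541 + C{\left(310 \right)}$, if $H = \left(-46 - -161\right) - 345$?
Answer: $- \frac{17403279}{80} \approx -2.1754 \cdot 10^{5}$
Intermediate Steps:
$H = -230$ ($H = \left(-46 + 161\right) - 345 = 115 - 345 = -230$)
$C{\left(F \right)} = \frac{1}{-230 + F}$ ($C{\left(F \right)} = \frac{1}{F - 230} = \frac{1}{-230 + F}$)
$-217541 + C{\left(310 \right)} = -217541 + \frac{1}{-230 + 310} = -217541 + \frac{1}{80} = - \frac{17403279}{80}$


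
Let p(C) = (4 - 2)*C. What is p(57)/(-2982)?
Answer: -19/497 ≈ -0.038229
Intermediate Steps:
p(C) = 2*C
p(57)/(-2982) = (2*57)/(-2982) = 114*(-1/2982) = -19/497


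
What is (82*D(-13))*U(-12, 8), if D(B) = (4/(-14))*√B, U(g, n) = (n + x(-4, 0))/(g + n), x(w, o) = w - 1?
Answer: 123*I*√13/7 ≈ 63.355*I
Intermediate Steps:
x(w, o) = -1 + w
U(g, n) = (-5 + n)/(g + n) (U(g, n) = (n + (-1 - 4))/(g + n) = (n - 5)/(g + n) = (-5 + n)/(g + n))
D(B) = -2*√B/7 (D(B) = (4*(-1/14))*√B = -2*√B/7)
(82*D(-13))*U(-12, 8) = (82*(-2*I*√13/7))*((-5 + 8)/(-12 + 8)) = (82*(-2*I*√13/7))*(3/(-4)) = (82*(-2*I*√13/7))*(-¼*3) = -164*I*√13/7*(-¾) = 123*I*√13/7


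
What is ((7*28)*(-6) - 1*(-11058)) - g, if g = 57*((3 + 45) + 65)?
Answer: 3441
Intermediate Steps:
g = 6441 (g = 57*(48 + 65) = 57*113 = 6441)
((7*28)*(-6) - 1*(-11058)) - g = ((7*28)*(-6) - 1*(-11058)) - 1*6441 = (196*(-6) + 11058) - 6441 = (-1176 + 11058) - 6441 = 9882 - 6441 = 3441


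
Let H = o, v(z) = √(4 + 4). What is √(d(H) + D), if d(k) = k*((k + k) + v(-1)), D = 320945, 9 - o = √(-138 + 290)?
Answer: √(321411 - 72*√38 - 8*√19 + 18*√2) ≈ 566.53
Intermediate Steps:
v(z) = 2*√2 (v(z) = √8 = 2*√2)
o = 9 - 2*√38 (o = 9 - √(-138 + 290) = 9 - √152 = 9 - 2*√38 ≈ -3.3288)
H = 9 - 2*√38 ≈ -3.3288
d(k) = k*(2*k + 2*√2) (d(k) = k*((k + k) + 2*√2) = k*(2*k + 2*√2))
√(d(H) + D) = √(2*(9 - 2*√38)*((9 - 2*√38) + √2) + 320945) = √(2*(9 - 2*√38)*(9 + √2 - 2*√38) + 320945) = √(320945 + 2*(9 - 2*√38)*(9 + √2 - 2*√38))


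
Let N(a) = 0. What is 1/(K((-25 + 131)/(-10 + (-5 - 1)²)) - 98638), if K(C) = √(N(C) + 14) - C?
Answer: -16670511/1644413826043 - 169*√14/1644413826043 ≈ -1.0138e-5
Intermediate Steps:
K(C) = √14 - C (K(C) = √(0 + 14) - C = √14 - C)
1/(K((-25 + 131)/(-10 + (-5 - 1)²)) - 98638) = 1/((√14 - (-25 + 131)/(-10 + (-5 - 1)²)) - 98638) = 1/((√14 - 106/(-10 + (-6)²)) - 98638) = 1/((√14 - 106/(-10 + 36)) - 98638) = 1/((√14 - 106/26) - 98638) = 1/((√14 - 1*53/13) - 98638) = 1/((√14 - 53/13) - 98638) = 1/((-53/13 + √14) - 98638) = 1/(-1282347/13 + √14)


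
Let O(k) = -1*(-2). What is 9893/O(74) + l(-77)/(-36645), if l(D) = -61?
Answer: 362529107/73290 ≈ 4946.5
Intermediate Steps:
O(k) = 2
9893/O(74) + l(-77)/(-36645) = 9893/2 - 61/(-36645) = 9893*(½) - 61*(-1/36645) = 9893/2 + 61/36645 = 362529107/73290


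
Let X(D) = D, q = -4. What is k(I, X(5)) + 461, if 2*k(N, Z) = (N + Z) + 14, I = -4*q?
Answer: 957/2 ≈ 478.50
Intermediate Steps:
I = 16 (I = -4*(-4) = 16)
k(N, Z) = 7 + N/2 + Z/2 (k(N, Z) = ((N + Z) + 14)/2 = (14 + N + Z)/2 = 7 + N/2 + Z/2)
k(I, X(5)) + 461 = (7 + (½)*16 + (½)*5) + 461 = (7 + 8 + 5/2) + 461 = 35/2 + 461 = 957/2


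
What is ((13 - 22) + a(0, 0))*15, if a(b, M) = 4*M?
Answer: -135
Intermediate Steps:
((13 - 22) + a(0, 0))*15 = ((13 - 22) + 4*0)*15 = (-9 + 0)*15 = -9*15 = -135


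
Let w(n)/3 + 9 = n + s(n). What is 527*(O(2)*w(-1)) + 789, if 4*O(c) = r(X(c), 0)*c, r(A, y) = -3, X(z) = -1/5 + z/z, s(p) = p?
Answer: 53751/2 ≈ 26876.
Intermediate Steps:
X(z) = ⅘ (X(z) = -1*⅕ + 1 = -⅕ + 1 = ⅘)
w(n) = -27 + 6*n (w(n) = -27 + 3*(n + n) = -27 + 3*(2*n) = -27 + 6*n)
O(c) = -3*c/4 (O(c) = (-3*c)/4 = -3*c/4)
527*(O(2)*w(-1)) + 789 = 527*((-¾*2)*(-27 + 6*(-1))) + 789 = 527*(-3*(-27 - 6)/2) + 789 = 527*(-3/2*(-33)) + 789 = 527*(99/2) + 789 = 52173/2 + 789 = 53751/2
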